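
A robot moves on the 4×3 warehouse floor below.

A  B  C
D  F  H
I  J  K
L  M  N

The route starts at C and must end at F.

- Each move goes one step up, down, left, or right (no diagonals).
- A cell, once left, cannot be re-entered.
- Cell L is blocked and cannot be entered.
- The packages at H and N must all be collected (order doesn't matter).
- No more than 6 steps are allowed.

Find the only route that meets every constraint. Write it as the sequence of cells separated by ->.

C -> H -> K -> N -> M -> J -> F

The budget equals the shortest possible length, so every move has to be on a shortest route through the required cells.
Route from C: 3× down (reaching N), left to M, 2× up (reaching F) — 6 moves in all.
Check: all required cells visited; 6 ≤ 6 moves.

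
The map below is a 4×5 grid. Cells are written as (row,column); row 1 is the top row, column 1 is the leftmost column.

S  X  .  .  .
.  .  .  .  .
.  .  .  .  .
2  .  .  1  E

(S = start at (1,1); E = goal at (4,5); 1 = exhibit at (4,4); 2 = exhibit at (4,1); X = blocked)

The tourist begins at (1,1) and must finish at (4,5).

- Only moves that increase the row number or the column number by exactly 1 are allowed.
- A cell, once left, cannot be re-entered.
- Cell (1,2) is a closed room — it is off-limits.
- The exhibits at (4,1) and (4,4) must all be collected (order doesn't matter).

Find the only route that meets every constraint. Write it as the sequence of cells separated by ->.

Moves only go right or down, so the column and row indices never decrease.
Route from (1,1): down 3 to (4,1), right 4 to (4,5) — 7 moves in all.
Check: all required cells visited.

(1,1) -> (2,1) -> (3,1) -> (4,1) -> (4,2) -> (4,3) -> (4,4) -> (4,5)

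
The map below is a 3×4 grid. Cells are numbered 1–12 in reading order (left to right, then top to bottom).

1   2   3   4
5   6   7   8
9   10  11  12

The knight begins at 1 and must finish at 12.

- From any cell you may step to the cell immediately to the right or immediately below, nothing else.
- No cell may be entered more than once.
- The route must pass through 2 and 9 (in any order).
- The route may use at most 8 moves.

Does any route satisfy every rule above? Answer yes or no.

no

9 is below but to the left of 2: going 2 → 9 would need a leftward move and 9 → 2 an upward move, so no right/down-only route can visit both required cells.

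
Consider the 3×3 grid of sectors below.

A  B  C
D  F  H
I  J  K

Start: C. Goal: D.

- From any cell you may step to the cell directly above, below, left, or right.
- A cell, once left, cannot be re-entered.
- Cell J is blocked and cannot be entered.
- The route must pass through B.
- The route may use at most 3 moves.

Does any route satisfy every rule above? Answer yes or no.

yes

One route that works: C → B → F → D.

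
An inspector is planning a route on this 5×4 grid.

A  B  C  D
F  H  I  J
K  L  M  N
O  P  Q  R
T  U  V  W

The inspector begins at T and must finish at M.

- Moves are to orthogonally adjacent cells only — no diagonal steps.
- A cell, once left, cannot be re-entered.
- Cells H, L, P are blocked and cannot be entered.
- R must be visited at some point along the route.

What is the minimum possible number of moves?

Any route passes through R somewhere between T and M. Summing Manhattan distances along the two legs (T → R → M) gives a lower bound of 4 + 2 = 6 moves.
A route of 6 moves achieves this: T → U → V → Q → R → N → M.
Since 6 matches the lower bound, it is optimal.

6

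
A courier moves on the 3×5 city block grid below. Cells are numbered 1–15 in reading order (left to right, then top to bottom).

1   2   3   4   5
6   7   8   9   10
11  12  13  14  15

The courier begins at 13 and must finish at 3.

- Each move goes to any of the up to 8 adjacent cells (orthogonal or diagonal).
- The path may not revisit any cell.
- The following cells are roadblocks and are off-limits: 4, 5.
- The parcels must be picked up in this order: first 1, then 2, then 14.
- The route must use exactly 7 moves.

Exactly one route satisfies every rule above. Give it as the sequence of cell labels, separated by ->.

The waypoints must appear in the order 1, 2, 14, with no cell reused.
Route from 13: up-left 2 to 1, right 1 to 2, down-right 2 to 14, up 1 to 9, up-left 1 to 3 — 7 moves in all.
Check: order respected (1 at step 2, 2 at step 3, 14 at step 5); 7 moves as required.

13 -> 7 -> 1 -> 2 -> 8 -> 14 -> 9 -> 3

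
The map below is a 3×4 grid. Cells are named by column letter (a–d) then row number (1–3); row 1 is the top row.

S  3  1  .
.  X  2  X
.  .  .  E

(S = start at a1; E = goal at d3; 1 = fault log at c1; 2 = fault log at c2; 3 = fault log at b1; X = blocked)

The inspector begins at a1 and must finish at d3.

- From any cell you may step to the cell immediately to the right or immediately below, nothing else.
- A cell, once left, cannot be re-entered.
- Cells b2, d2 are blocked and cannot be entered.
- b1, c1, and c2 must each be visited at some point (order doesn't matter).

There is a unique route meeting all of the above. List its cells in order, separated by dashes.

a1 - b1 - c1 - c2 - c3 - d3

Moves only go right or down, so the column and row indices never decrease.
Route from a1: 2× right (reaching c1), 2× down (reaching c3), right to d3 — 5 moves in all.
Check: all required cells visited.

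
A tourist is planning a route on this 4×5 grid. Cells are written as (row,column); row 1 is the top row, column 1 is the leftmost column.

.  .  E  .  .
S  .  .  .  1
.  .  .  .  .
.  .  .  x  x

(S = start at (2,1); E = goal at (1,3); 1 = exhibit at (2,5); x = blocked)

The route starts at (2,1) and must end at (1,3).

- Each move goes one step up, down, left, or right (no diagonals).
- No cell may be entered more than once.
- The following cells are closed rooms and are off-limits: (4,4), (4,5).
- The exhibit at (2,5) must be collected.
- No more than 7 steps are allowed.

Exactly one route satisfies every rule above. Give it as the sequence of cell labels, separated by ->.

(2,1) -> (2,2) -> (2,3) -> (2,4) -> (2,5) -> (1,5) -> (1,4) -> (1,3)

Any route must reach (2,5) and still end at (1,3) within 7 moves, so the order of the required stops is forced.
Route from (2,1): right 4 to (2,5), up 1 to (1,5), left 2 to (1,3) — 7 moves in all.
Check: all required cells visited; 7 ≤ 7 moves.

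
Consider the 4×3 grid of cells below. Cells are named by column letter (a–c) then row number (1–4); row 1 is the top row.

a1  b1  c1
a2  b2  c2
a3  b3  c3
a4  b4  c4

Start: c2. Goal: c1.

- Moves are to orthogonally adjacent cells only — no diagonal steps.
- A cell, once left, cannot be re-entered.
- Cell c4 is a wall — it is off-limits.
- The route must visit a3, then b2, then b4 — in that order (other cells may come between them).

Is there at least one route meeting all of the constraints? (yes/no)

Ignoring the required order, 2 revisit-free routes from c2 to c1 pass through all of a3, b2, and b4; the waypoint orders that occur are b4 → a3 → b2 (1); b2 → b4 → a3 (1) — never a3 → b2 → b4.

no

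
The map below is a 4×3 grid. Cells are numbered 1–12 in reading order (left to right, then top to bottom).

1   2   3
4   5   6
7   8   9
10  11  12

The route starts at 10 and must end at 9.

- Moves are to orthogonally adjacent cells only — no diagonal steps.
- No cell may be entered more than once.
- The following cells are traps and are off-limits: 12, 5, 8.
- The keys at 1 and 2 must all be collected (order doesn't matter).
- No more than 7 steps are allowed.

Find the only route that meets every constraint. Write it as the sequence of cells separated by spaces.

Any route must reach 1 and 2 and still end at 9 within 7 moves, so the order of the required stops is forced.
Route from 10: up 3 to 1, right 2 to 3, down 2 to 9 — 7 moves in all.
Check: all required cells visited; 7 ≤ 7 moves.

10 7 4 1 2 3 6 9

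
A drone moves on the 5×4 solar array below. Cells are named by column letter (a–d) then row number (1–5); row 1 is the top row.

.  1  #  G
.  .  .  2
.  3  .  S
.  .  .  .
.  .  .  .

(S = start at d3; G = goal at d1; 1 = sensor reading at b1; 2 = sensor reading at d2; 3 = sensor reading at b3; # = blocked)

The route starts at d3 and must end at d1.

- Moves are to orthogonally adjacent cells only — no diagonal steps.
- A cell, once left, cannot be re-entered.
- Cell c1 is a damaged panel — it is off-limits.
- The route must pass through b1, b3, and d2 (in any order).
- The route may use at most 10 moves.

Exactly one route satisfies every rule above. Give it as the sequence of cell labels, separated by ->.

d3 -> c3 -> b3 -> a3 -> a2 -> a1 -> b1 -> b2 -> c2 -> d2 -> d1

Any route must reach b1, b3, and d2 and still end at d1 within 10 moves, so the order of the required stops is forced.
Route from d3: 3× left (reaching a3), 2× up (reaching a1), right to b1, down to b2, 2× right (reaching d2), up to d1 — 10 moves in all.
Check: all required cells visited; 10 ≤ 10 moves.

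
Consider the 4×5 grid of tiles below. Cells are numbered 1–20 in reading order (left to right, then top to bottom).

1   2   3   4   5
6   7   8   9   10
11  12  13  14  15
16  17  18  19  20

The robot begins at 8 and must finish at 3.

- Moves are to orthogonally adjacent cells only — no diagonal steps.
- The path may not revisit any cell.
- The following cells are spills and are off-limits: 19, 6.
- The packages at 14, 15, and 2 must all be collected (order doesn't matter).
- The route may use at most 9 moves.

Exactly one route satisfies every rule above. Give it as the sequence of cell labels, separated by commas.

8, 9, 10, 15, 14, 13, 12, 7, 2, 3

The budget equals the shortest possible length, so every move has to be on a shortest route through the required cells.
Route from 8: 2× right (reaching 10), down to 15, 3× left (reaching 12), 2× up (reaching 2), right to 3 — 9 moves in all.
Check: all required cells visited; 9 ≤ 9 moves.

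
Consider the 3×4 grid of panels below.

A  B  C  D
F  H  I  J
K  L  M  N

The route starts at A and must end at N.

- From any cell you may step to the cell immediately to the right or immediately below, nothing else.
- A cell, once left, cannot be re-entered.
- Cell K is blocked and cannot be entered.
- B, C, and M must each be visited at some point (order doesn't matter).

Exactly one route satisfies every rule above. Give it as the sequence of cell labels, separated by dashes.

A - B - C - I - M - N

Moves only go right or down, so the column and row indices never decrease.
Route from A: 2× right (reaching C), 2× down (reaching M), right to N — 5 moves in all.
Check: all required cells visited.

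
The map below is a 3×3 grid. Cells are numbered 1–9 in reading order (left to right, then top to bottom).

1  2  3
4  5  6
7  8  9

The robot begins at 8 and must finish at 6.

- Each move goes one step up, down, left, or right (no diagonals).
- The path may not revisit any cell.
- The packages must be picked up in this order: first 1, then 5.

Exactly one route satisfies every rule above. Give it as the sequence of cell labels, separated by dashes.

8 - 7 - 4 - 1 - 2 - 5 - 6

The waypoints must appear in the order 1, 5, with no cell reused.
Route from 8: left to 7, 2× up (reaching 1), right to 2, down to 5, right to 6 — 6 moves in all.
Check: order respected (1 at step 3, 5 at step 5).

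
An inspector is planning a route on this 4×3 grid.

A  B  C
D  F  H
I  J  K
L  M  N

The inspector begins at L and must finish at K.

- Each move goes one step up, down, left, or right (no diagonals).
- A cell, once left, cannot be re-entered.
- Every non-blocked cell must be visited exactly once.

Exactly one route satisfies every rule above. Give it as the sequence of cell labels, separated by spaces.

Need to visit all 12 open cells exactly once, starting at L and ending at K.
Route from L: up 3 to A, right 2 to C, down 1 to H, left 1 to F, down 2 to M, right 1 to N, up 1 to K — 11 moves in all.
Check: all 12 open cells covered.

L I D A B C H F J M N K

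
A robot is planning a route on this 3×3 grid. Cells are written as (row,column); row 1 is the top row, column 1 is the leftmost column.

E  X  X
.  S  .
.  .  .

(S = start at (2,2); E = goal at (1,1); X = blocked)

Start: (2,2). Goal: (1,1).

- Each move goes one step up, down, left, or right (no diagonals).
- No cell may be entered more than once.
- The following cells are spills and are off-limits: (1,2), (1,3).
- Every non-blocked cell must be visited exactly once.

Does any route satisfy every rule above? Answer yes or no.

One route that works: (2,2) → (2,3) → (3,3) → (3,2) → (3,1) → (2,1) → (1,1).

yes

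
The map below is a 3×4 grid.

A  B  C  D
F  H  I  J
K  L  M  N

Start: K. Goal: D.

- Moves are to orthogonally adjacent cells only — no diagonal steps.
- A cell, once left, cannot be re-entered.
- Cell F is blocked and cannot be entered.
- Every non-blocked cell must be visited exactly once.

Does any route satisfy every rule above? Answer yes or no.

Cell A has only one open neighbour but is neither the start nor the goal, so a Hamiltonian route would have to both enter and leave it through the same neighbour — impossible without revisiting.

no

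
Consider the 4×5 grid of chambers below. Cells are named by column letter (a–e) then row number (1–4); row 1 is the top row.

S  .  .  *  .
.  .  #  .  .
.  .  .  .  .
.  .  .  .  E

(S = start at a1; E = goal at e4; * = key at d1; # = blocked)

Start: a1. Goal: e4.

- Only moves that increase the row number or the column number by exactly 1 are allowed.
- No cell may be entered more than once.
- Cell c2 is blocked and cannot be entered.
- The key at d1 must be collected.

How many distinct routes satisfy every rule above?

A right/down-only route from a1 to e4 makes exactly 3 down-moves and 4 right-moves in some order.
With no other constraints that would be C(7,3) = 35 routes.
Split at d1 and multiply the segment counts (each segment already excludes blocked cells): a1→d1: 1; d1→e4: 4; product = 4.
That gives 4 routes.

4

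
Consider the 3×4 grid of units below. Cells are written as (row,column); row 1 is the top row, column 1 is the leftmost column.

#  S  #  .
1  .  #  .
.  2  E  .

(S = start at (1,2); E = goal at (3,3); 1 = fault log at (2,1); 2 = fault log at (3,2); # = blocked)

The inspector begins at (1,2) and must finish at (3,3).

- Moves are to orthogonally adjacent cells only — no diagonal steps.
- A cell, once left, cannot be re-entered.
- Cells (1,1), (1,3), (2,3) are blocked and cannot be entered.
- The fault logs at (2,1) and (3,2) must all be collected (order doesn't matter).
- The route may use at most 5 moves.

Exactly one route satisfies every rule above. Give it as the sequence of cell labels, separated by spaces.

(1,2) (2,2) (2,1) (3,1) (3,2) (3,3)

The budget equals the shortest possible length, so every move has to be on a shortest route through the required cells.
Route from (1,2): down to (2,2), left to (2,1), down to (3,1), 2× right (reaching (3,3)) — 5 moves in all.
Check: all required cells visited; 5 ≤ 5 moves.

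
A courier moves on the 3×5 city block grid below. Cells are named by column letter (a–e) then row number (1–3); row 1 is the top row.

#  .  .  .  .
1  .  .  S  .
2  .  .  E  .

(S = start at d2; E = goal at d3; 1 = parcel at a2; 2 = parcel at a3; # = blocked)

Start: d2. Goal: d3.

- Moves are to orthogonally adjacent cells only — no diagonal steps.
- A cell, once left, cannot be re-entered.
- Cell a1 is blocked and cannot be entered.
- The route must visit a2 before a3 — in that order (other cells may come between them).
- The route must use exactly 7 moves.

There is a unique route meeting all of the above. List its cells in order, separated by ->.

d2 -> c2 -> b2 -> a2 -> a3 -> b3 -> c3 -> d3

The waypoints must appear in the order a2, a3, with no cell reused.
Route from d2: 3× left (reaching a2), down to a3, 3× right (reaching d3) — 7 moves in all.
Check: order respected (1 at step 3, 2 at step 4); 7 moves as required.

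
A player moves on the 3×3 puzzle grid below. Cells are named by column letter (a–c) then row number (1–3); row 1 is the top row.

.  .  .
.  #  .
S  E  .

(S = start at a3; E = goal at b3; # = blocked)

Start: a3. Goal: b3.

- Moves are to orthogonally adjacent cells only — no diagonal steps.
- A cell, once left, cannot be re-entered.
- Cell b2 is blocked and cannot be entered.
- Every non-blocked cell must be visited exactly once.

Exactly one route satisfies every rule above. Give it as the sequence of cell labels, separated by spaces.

Need to visit all 8 open cells exactly once, starting at a3 and ending at b3.
Route from a3: up 2 to a1, right 2 to c1, down 2 to c3, left 1 to b3 — 7 moves in all.
Check: all 8 open cells covered.

a3 a2 a1 b1 c1 c2 c3 b3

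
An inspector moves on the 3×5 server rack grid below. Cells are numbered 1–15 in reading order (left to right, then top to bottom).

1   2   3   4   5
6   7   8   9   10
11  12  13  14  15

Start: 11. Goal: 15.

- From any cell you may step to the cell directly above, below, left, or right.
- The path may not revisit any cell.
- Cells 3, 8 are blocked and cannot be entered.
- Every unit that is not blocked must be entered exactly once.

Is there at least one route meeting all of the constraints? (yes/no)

yes

One route that works: 11 → 6 → 1 → 2 → 7 → 12 → 13 → 14 → 9 → 4 → 5 → 10 → 15.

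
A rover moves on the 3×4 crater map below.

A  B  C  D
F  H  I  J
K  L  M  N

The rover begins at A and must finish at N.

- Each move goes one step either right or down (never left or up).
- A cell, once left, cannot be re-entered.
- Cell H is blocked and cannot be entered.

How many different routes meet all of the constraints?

4

A right/down-only route from A to N makes exactly 2 down-moves and 3 right-moves in some order.
With no other constraints that would be C(5,2) = 10 routes.
Subtract routes through each blocked cell (inclusion–exclusion for overlaps): − through H: 6 → 4.
That gives 4 routes.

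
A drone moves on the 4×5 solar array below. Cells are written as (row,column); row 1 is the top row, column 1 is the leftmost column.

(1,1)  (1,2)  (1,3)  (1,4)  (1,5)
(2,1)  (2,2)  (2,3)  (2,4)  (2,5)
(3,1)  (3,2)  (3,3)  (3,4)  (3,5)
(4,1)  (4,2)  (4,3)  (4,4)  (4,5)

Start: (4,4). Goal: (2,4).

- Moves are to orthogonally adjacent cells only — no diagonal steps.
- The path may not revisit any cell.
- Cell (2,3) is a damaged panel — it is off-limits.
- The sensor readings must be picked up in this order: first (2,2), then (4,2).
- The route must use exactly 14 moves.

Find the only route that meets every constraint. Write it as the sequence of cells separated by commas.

The waypoints must appear in the order (2,2), (4,2), with no cell reused.
Route from (4,4): right to (4,5), 3× up (reaching (1,5)), 3× left (reaching (1,2)), 3× down (reaching (4,2)), right to (4,3), up to (3,3), right to (3,4), up to (2,4) — 14 moves in all.
Check: order respected ((2,2) at step 8, (4,2) at step 10); 14 moves as required.

(4,4), (4,5), (3,5), (2,5), (1,5), (1,4), (1,3), (1,2), (2,2), (3,2), (4,2), (4,3), (3,3), (3,4), (2,4)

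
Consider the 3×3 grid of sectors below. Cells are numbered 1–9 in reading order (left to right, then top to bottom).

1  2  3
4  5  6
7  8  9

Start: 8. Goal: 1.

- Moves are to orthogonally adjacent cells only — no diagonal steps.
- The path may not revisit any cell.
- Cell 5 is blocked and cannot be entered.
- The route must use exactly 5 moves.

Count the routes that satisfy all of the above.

1

Need simple routes of exactly 5 moves from 8 to 1 (Manhattan distance 3, so 1 moves are spent on a detour and 1 undoing it).
Enumerating: 8 9 6 3 2 1.
That gives 1 route.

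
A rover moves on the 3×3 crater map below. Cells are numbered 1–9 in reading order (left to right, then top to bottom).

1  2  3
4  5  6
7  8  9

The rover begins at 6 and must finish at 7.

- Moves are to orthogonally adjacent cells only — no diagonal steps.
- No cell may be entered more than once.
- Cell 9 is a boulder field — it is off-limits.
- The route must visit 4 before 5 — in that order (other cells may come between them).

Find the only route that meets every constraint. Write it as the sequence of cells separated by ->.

The waypoints must appear in the order 4, 5, with no cell reused.
Route from 6: up to 3, 2× left (reaching 1), down to 4, right to 5, down to 8, left to 7 — 7 moves in all.
Check: order respected (4 at step 4, 5 at step 5).

6 -> 3 -> 2 -> 1 -> 4 -> 5 -> 8 -> 7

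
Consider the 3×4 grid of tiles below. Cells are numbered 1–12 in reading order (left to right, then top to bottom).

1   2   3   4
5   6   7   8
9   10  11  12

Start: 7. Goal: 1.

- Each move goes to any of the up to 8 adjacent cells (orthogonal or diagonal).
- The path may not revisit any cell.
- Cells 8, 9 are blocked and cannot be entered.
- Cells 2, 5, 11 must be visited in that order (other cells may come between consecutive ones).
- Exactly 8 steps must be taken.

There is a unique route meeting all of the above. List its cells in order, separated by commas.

7, 4, 3, 2, 5, 10, 11, 6, 1

The waypoints must appear in the order 2, 5, 11, with no cell reused.
Route from 7: up-right 1 to 4, left 2 to 2, down-left 1 to 5, down-right 1 to 10, right 1 to 11, up-left 2 to 1 — 8 moves in all.
Check: order respected (2 at step 3, 5 at step 4, 11 at step 6); 8 moves as required.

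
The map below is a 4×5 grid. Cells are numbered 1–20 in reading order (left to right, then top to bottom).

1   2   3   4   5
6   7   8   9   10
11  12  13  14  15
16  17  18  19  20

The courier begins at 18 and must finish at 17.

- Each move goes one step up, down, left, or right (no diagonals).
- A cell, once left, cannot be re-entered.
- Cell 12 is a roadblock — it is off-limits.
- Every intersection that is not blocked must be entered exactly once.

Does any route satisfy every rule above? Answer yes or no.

no

Colour the cells like a checkerboard: each orthogonal step flips colour, so a Hamiltonian route alternates colours. Here there are 10 cells of one colour and 9 of the other, with start on the opposite colour to the goal — the counts and endpoints can't be arranged into an alternating sequence of length 19, so no Hamiltonian route exists.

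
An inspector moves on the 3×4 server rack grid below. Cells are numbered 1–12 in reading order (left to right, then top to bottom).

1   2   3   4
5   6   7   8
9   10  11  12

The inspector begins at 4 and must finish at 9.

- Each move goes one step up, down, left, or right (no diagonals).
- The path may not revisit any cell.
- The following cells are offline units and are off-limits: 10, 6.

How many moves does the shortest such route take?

The Manhattan distance from 4 to 9 is |1−3| + |4−1| = 5, so at least 5 moves are needed.
A route of 5 moves achieves this: 4 → 3 → 2 → 1 → 5 → 9.
Since 5 matches the lower bound, it is optimal.

5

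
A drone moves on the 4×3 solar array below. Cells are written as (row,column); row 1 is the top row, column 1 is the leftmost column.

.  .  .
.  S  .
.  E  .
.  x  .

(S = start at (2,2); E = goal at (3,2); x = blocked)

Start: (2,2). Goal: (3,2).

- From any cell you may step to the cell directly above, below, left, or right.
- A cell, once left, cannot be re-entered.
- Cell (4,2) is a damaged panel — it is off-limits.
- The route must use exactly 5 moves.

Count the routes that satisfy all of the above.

2

Need simple routes of exactly 5 moves from (2,2) to (3,2) (Manhattan distance 1, so 2 moves are spent on a detour and 2 undoing it).
Enumerating: (2,2) (1,2) (1,1) (2,1) (3,1) (3,2) | (2,2) (1,2) (1,3) (2,3) (3,3) (3,2).
That gives 2 routes.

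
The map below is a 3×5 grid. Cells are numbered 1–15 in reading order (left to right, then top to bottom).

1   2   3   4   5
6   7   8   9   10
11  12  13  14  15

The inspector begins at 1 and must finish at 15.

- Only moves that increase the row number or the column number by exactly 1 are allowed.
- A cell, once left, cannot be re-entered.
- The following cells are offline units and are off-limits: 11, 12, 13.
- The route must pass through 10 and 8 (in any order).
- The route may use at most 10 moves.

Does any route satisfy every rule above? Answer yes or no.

yes

One route that works: 1 → 6 → 7 → 8 → 9 → 10 → 15.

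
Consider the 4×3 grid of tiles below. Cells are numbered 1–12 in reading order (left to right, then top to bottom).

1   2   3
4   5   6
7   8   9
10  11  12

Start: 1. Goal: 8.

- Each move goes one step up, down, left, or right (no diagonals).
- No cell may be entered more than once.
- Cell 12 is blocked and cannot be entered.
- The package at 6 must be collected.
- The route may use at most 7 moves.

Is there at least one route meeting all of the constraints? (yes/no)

yes

One route that works: 1 → 4 → 5 → 6 → 9 → 8.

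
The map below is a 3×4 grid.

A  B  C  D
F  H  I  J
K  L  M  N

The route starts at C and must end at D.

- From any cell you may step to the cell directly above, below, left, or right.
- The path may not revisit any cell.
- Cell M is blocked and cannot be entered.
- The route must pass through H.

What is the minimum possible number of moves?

5

Any route passes through H somewhere between C and D. Summing Manhattan distances along the two legs (C → H → D) gives a lower bound of 2 + 3 = 5 moves.
A route of 5 moves achieves this: C → B → H → I → J → D.
Since 5 matches the lower bound, it is optimal.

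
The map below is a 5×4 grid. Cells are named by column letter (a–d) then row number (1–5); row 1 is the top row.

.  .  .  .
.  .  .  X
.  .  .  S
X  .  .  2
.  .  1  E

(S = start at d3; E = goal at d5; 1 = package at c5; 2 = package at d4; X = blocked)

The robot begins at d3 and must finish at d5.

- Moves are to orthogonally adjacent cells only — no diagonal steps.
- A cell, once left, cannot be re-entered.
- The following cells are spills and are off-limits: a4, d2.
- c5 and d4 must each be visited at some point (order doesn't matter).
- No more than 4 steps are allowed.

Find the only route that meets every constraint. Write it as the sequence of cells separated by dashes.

The 4-move cap with required stops at c5, d4 leaves no slack for detours.
Route from d3: down to d4, left to c4, down to c5, right to d5 — 4 moves in all.
Check: all required cells visited; 4 ≤ 4 moves.

d3 - d4 - c4 - c5 - d5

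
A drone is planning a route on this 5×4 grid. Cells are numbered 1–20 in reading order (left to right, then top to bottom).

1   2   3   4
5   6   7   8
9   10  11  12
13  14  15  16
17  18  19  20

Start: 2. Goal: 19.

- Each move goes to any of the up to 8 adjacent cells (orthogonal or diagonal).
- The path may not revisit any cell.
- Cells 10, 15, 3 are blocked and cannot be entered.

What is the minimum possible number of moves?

With diagonal moves allowed, the Chebyshev distance max(|Δrow|,|Δcol|) from 2 to 19 is 4, so at least 4 moves are needed.
A route of 4 moves achieves this: 2 → 5 → 9 → 14 → 19.
Since 4 matches the lower bound, it is optimal.

4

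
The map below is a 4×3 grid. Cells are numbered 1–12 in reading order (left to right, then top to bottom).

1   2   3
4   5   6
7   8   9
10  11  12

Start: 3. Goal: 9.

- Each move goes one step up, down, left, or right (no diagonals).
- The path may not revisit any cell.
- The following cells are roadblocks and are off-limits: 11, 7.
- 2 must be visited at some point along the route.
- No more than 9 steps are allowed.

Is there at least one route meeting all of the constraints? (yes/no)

One route that works: 3 → 2 → 5 → 8 → 9.

yes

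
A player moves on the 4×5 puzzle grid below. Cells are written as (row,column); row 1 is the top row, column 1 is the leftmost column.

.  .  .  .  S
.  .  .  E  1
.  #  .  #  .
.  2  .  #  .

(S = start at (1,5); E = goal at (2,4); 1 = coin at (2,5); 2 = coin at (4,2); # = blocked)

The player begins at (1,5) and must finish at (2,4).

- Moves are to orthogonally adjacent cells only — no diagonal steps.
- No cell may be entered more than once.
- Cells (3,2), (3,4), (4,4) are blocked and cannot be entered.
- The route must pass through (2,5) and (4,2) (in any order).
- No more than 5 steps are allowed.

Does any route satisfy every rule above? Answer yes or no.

no

Even ignoring the no-revisit rule, getting from (1,5) to (2,4), taking the cheapest ordering (1,5) → (2,5) → (4,2) → (2,4) needs at least 1 + 5 + 4 = 10 moves (Manhattan distance per leg), which exceeds the 5-move limit.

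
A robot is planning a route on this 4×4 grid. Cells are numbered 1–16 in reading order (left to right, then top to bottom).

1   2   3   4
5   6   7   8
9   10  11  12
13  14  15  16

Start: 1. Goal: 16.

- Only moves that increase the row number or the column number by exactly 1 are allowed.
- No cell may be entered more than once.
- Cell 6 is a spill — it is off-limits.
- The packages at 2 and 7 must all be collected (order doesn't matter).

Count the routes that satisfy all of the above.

3

A right/down-only route from 1 to 16 makes exactly 3 down-moves and 3 right-moves in some order.
With no other constraints that would be C(6,3) = 20 routes.
A monotone route can only reach the required cells in the order 2, 7, so split there and multiply the segment counts (each segment already excludes blocked cells): 1→2: 1; 2→7: 1; 7→16: 3; product = 3.
That gives 3 routes.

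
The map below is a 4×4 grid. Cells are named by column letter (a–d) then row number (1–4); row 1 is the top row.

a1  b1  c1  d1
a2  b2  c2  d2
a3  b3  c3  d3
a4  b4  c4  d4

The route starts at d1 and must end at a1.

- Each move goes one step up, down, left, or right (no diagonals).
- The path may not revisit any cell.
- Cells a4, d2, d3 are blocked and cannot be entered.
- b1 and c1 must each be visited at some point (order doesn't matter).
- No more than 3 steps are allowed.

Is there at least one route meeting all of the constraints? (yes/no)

yes

One route that works: d1 → c1 → b1 → a1.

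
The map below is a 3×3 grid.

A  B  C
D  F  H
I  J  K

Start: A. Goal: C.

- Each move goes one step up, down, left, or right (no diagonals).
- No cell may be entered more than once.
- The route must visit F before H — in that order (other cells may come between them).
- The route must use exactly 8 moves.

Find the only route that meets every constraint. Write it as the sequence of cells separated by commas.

The waypoints must appear in the order F, H, with no cell reused.
Route from A: right to B, down to F, left to D, down to I, 2× right (reaching K), 2× up (reaching C) — 8 moves in all.
Check: order respected (F at step 2, H at step 7); 8 moves as required.

A, B, F, D, I, J, K, H, C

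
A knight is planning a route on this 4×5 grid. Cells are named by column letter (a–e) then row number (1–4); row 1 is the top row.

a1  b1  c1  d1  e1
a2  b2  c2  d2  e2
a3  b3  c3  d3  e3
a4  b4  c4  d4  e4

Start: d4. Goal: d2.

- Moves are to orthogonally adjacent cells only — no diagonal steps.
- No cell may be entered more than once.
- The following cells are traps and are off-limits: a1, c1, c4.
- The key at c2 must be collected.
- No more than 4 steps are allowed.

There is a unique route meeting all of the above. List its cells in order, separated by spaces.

The budget equals the shortest possible length, so every move has to be on a shortest route through the required cells.
Route from d4: up to d3, left to c3, up to c2, right to d2 — 4 moves in all.
Check: all required cells visited; 4 ≤ 4 moves.

d4 d3 c3 c2 d2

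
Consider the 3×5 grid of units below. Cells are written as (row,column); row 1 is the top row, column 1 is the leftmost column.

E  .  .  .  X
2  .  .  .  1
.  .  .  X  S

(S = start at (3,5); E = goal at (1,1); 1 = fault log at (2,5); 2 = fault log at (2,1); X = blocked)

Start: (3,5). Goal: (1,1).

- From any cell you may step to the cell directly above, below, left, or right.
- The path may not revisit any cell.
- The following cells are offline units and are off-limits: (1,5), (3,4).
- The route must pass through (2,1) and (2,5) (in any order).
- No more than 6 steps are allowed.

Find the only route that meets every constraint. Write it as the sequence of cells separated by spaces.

(3,5) (2,5) (2,4) (2,3) (2,2) (2,1) (1,1)

The 6-move cap with required stops at (2,1), (2,5) leaves no slack for detours.
Route from (3,5): up to (2,5), 4× left (reaching (2,1)), up to (1,1) — 6 moves in all.
Check: all required cells visited; 6 ≤ 6 moves.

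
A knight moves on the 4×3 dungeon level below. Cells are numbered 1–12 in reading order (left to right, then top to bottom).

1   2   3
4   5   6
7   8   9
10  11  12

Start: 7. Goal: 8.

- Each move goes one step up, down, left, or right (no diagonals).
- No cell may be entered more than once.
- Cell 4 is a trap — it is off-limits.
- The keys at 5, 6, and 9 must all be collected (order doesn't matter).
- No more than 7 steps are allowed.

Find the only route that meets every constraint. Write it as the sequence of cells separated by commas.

7, 10, 11, 12, 9, 6, 5, 8

The 7-move cap with required stops at 5, 6, 9 leaves no slack for detours.
Route from 7: down to 10, 2× right (reaching 12), 2× up (reaching 6), left to 5, down to 8 — 7 moves in all.
Check: all required cells visited; 7 ≤ 7 moves.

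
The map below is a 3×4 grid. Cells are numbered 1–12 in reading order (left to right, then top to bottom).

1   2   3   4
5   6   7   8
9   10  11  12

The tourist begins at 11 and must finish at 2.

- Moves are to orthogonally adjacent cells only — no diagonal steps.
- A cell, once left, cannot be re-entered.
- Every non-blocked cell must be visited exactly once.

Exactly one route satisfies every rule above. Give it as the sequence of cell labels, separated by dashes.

11 - 12 - 8 - 4 - 3 - 7 - 6 - 10 - 9 - 5 - 1 - 2

Need to visit all 12 open cells exactly once, starting at 11 and ending at 2.
Cell 1 has only two open neighbours (5 and 2), so the path must pass straight through it: one of those is the cell it's entered from and the other is where it exits.
Route from 11: right to 12, 2× up (reaching 4), left to 3, down to 7, left to 6, down to 10, left to 9, 2× up (reaching 1), right to 2 — 11 moves in all.
Check: all 12 open cells covered.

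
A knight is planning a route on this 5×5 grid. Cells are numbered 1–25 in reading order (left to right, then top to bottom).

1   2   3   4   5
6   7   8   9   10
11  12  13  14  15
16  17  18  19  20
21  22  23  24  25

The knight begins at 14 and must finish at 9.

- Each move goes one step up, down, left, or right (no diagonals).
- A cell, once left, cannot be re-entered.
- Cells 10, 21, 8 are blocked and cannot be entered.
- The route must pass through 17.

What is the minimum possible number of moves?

Any route passes through 17 somewhere between 14 and 9. Summing Manhattan distances along the two legs (14 → 17 → 9) gives a lower bound of 3 + 4 = 7 moves.
The shortest route satisfying every rule uses 9 moves: 14 → 19 → 18 → 17 → 12 → 7 → 2 → 3 → 4 → 9.
The no-revisit rule (legs can't share cells) pushes the minimum above the 7-move bound; an exhaustive check rules out every length from 7 to 8, leaving 9 as the minimum.

9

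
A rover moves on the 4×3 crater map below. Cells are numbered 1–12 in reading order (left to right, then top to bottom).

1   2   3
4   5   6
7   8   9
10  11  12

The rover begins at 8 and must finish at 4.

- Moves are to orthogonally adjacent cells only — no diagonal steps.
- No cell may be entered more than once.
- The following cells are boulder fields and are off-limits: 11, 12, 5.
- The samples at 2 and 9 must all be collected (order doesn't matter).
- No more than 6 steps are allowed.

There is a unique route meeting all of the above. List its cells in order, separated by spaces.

8 9 6 3 2 1 4

Any route must reach 2 and 9 and still end at 4 within 6 moves, so the order of the required stops is forced.
Route from 8: right 1 to 9, up 2 to 3, left 2 to 1, down 1 to 4 — 6 moves in all.
Check: all required cells visited; 6 ≤ 6 moves.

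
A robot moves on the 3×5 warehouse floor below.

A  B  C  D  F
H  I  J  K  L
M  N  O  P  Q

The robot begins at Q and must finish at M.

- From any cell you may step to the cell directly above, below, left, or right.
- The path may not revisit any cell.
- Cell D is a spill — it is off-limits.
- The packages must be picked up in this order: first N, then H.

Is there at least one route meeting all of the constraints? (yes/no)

One route that works: Q → P → O → N → I → H → M.

yes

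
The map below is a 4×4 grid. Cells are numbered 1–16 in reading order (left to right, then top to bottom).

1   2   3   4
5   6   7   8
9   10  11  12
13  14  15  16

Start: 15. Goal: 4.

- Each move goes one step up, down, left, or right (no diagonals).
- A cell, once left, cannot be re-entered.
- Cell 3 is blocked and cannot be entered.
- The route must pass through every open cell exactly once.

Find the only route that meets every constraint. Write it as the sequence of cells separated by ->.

Need to visit all 15 open cells exactly once, starting at 15 and ending at 4.
Cell 2 has only two open neighbours (6 and 1), so the path must pass straight through it: one of those is the cell it's entered from and the other is where it exits.
Route from 15: right 1 to 16, up 1 to 12, left 2 to 10, down 1 to 14, left 1 to 13, up 3 to 1, right 1 to 2, down 1 to 6, right 2 to 8, up 1 to 4 — 14 moves in all.
Check: all 15 open cells covered.

15 -> 16 -> 12 -> 11 -> 10 -> 14 -> 13 -> 9 -> 5 -> 1 -> 2 -> 6 -> 7 -> 8 -> 4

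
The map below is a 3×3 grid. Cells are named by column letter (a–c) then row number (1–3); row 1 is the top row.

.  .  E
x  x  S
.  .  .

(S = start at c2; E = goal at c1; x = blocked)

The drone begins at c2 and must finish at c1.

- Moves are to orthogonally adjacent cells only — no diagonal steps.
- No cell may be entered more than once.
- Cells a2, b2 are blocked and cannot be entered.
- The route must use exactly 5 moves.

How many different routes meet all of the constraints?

Need simple routes of exactly 5 moves from c2 to c1 (Manhattan distance 1, so 2 moves are spent on a detour and 2 undoing it).
No route satisfies every constraint, so the count is 0.

0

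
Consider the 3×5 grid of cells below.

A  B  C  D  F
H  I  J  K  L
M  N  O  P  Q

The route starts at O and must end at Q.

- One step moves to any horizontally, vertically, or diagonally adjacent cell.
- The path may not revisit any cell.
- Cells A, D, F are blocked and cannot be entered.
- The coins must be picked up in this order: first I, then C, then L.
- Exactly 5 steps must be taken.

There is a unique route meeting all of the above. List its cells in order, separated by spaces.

O I C K L Q

The waypoints must appear in the order I, C, L, with no cell reused.
Route from O: up-left to I, up-right to C, down-right to K, right to L, down to Q — 5 moves in all.
Check: order respected (I at step 1, C at step 2, L at step 4); 5 moves as required.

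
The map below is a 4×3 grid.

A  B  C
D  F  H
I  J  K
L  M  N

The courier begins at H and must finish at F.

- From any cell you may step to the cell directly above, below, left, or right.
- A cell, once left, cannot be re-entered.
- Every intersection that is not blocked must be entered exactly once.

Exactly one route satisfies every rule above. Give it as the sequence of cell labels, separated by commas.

H, C, B, A, D, I, L, M, N, K, J, F

Need to visit all 12 open cells exactly once, starting at H and ending at F.
Cell A has only two open neighbours (D and B), so the path must pass straight through it: one of those is the cell it's entered from and the other is where it exits.
Route from H: up 1 to C, left 2 to A, down 3 to L, right 2 to N, up 1 to K, left 1 to J, up 1 to F — 11 moves in all.
Check: all 12 open cells covered.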